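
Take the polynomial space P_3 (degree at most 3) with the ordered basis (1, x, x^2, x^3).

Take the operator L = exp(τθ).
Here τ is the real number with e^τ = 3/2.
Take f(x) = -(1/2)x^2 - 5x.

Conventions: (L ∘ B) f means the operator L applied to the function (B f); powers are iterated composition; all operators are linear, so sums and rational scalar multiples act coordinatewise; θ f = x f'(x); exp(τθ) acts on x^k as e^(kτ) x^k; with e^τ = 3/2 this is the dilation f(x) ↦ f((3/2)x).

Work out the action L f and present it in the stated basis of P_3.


exp(τθ) x^k = e^(kτ) x^k; with e^τ = 3/2 this sends x^k to (3/2)^k x^k
x ↦ 3/2 x
x^2 ↦ 9/4 x^2
applying this coordinatewise to f: exp(τθ) f = -(9/8)x^2 - (15/2)x

the result is g(x) = -(9/8)x^2 - (15/2)x


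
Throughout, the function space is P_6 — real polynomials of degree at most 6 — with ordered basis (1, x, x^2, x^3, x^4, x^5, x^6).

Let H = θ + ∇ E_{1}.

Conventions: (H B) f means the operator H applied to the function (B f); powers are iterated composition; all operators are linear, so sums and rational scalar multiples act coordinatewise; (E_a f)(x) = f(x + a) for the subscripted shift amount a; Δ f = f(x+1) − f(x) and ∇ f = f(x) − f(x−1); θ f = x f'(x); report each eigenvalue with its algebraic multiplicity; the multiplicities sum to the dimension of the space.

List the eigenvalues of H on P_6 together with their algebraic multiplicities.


image of 1: 0
image of x: x + 1
image of x^2: 2x^2 + 2x + 1
image of x^3: 3x^3 + 3x^2 + 3x + 1
image of x^4: 4x^4 + 4x^3 + 6x^2 + 4x + 1
image of x^5: 5x^5 + 5x^4 + 10x^3 + 10x^2 + 5x + 1
image of x^6: 6x^6 + 6x^5 + 15x^4 + 20x^3 + 15x^2 + 6x + 1
the matrix is upper triangular; its diagonal is (0, 1, 2, 3, 4, 5, 6)
for a triangular matrix the eigenvalues are the diagonal entries, with algebraic multiplicity their repetition count

λ = 0 (multiplicity 1), λ = 1 (multiplicity 1), λ = 2 (multiplicity 1), λ = 3 (multiplicity 1), λ = 4 (multiplicity 1), λ = 5 (multiplicity 1), λ = 6 (multiplicity 1)


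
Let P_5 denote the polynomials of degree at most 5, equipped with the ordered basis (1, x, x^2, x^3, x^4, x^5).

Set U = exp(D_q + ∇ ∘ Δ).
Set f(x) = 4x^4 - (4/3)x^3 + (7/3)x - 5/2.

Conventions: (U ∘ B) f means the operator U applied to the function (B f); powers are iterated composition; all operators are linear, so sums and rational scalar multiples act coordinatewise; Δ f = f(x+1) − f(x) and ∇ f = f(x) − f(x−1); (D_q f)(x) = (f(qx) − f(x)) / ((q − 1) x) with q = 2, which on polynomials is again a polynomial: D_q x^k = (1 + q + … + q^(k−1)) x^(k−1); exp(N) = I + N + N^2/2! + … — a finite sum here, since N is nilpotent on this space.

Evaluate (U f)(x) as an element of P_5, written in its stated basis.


order-1 term: 60x^3 + (116/3)x^2 - 8x + 31/3
order-2 term: 210x^2 + 238x + 104/3
order-3 term: 210x + 658/3
order-4 term: 105/2
the series for exp(D_q + ∇ ∘ Δ) f terminates at order 4
exp(D_q + ∇ ∘ Δ) f = 4x^4 + (176/3)x^3 + (746/3)x^2 + (1327/3)x + 943/3

g(x) = 4x^4 + (176/3)x^3 + (746/3)x^2 + (1327/3)x + 943/3


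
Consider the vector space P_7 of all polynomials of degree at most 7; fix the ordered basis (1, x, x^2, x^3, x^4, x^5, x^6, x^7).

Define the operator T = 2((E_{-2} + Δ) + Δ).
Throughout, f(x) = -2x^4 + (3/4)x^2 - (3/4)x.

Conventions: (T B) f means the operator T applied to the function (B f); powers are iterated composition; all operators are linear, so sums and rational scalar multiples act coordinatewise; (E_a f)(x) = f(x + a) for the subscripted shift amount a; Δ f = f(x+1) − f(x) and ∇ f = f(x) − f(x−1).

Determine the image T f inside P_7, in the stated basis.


E_{-2} f = -2x^4 + 16x^3 - (189/4)x^2 + (241/4)x - 55/2
Δ f = -8x^3 - 12x^2 - (13/2)x - 2
(E_{-2} + Δ) f = -2x^4 + 8x^3 - (237/4)x^2 + (215/4)x - 59/2
Δ f = -8x^3 - 12x^2 - (13/2)x - 2
((E_{-2} + Δ) + Δ) f = -2x^4 - (285/4)x^2 + (189/4)x - 63/2
(2((E_{-2} + Δ) + Δ)) f = -4x^4 - (285/2)x^2 + (189/2)x - 63

the image equals g(x) = -4x^4 - (285/2)x^2 + (189/2)x - 63


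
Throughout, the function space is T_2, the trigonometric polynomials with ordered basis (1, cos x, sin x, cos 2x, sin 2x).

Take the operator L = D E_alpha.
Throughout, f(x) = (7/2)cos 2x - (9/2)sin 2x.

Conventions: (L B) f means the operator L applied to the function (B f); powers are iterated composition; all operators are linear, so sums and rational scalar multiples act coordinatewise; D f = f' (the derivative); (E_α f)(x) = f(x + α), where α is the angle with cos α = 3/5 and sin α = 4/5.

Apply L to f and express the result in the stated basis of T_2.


the result is g(x) = -(21/5)cos 2x + (53/5)sin 2x

E_alpha f = -(53/10)cos 2x - (21/10)sin 2x
D E_alpha f = -(21/5)cos 2x + (53/5)sin 2x


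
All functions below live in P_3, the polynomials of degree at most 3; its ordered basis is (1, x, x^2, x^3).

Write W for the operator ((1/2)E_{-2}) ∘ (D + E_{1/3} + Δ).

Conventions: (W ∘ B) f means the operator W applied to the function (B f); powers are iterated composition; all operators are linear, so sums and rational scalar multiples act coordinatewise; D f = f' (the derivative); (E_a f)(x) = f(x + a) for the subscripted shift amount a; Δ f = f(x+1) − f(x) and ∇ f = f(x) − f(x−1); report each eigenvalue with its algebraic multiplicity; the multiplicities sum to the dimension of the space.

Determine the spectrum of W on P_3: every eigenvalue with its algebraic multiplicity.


image of 1: 1/2
image of x: (1/2)x + 1/6
image of x^2: (1/2)x^2 + (1/3)x - 19/9
image of x^3: (1/2)x^3 + (1/2)x^2 - (19/3)x + 194/27
the matrix is upper triangular; its diagonal is (1/2, 1/2, 1/2, 1/2)
for a triangular matrix the eigenvalues are the diagonal entries, with algebraic multiplicity their repetition count

λ = 1/2 (multiplicity 4)


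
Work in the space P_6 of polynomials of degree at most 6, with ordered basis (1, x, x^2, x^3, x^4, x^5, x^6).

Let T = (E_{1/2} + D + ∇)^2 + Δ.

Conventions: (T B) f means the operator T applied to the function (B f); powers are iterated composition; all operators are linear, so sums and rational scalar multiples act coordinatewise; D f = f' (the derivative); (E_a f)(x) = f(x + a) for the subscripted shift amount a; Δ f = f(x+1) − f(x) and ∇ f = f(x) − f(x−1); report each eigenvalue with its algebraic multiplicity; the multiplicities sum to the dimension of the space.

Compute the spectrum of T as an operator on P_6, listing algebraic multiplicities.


λ = 1 (multiplicity 7)

image of 1: 1
image of x: x + 6
image of x^2: x^2 + 12x + 12
image of x^3: x^3 + 18x^2 + 36x - 8
image of x^4: x^4 + 24x^3 + 72x^2 - 32x + 25
image of x^5: x^5 + 30x^4 + 120x^3 - 80x^2 + 125x - 149/4
image of x^6: x^6 + 36x^5 + 180x^4 - 160x^3 + 375x^2 - (447/2)x + 611/8
the matrix is upper triangular; its diagonal is (1, 1, 1, 1, 1, 1, 1)
for a triangular matrix the eigenvalues are the diagonal entries, with algebraic multiplicity their repetition count


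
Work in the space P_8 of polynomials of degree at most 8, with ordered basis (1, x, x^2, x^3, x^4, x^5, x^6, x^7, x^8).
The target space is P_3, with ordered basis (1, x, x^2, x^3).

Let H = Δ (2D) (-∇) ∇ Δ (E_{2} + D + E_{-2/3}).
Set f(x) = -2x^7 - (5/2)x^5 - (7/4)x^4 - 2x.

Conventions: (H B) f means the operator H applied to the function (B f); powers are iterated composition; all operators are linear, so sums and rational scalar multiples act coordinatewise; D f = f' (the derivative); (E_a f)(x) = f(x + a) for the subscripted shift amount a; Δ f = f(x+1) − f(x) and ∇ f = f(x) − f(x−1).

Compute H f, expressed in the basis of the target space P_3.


E_{2} f = -2x^7 - 28x^6 - (341/2)x^5 - (2347/4)x^4 - 1234x^3 - 1586x^2 - 1154x - 368
D f = -14x^6 - (25/2)x^4 - 7x^3 - 2
E_{-2/3} f = -2x^7 + (28/3)x^6 - (127/6)x^5 + (2951/108)x^4 - (1642/81)x^3 + (670/81)x^2 - (2642/729)x + 3136/2187
(E_{2} + D + E_{-2/3}) f = -4x^7 - (98/3)x^6 - (575/3)x^5 - (15442/27)x^4 - (102163/81)x^3 - (127796/81)x^2 - (843908/729)x - 806054/2187
Δ (E_{2} + D + E_{-2/3}) f = -28x^6 - 280x^5 - (4765/3)x^4 - (134938/27)x^3 - (262063/27)x^2 - (843154/81)x - 3496928/729
∇ Δ (E_{2} + D + E_{-2/3}) f = -168x^5 - 980x^4 - (12340/3)x^3 - (70588/9)x^2 - (257588/27)x - 353536/81
∇ (∇ Δ) (E_{2} + D + E_{-2/3}) f = -840x^4 - 2240x^3 - 8140x^2 - (57836/9)x - 134960/27
(-∇) (∇ Δ) (E_{2} + D + E_{-2/3}) f = 840x^4 + 2240x^3 + 8140x^2 + (57836/9)x + 134960/27
D ((-∇) ∇ Δ (E_{2} + D + E_{-2/3})) f = 3360x^3 + 6720x^2 + 16280x + 57836/9
(2D) ((-∇) ∇ Δ (E_{2} + D + E_{-2/3})) f = 6720x^3 + 13440x^2 + 32560x + 115672/9
Δ (2D) ((-∇) ∇ Δ (E_{2} + D + E_{-2/3})) f = 20160x^2 + 47040x + 52720

the image equals g(x) = 20160x^2 + 47040x + 52720


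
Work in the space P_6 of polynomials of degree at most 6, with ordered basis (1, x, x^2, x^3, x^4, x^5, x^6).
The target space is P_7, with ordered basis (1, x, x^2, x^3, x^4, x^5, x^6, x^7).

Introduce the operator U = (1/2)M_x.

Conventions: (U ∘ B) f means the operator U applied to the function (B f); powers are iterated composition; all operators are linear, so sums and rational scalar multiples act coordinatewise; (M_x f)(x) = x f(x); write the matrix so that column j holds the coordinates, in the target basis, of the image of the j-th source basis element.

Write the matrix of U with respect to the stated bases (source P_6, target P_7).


the matrix is [[0, 0, 0, 0, 0, 0, 0]; [1/2, 0, 0, 0, 0, 0, 0]; [0, 1/2, 0, 0, 0, 0, 0]; [0, 0, 1/2, 0, 0, 0, 0]; [0, 0, 0, 1/2, 0, 0, 0]; [0, 0, 0, 0, 1/2, 0, 0]; [0, 0, 0, 0, 0, 1/2, 0]; [0, 0, 0, 0, 0, 0, 1/2]] (rows listed top to bottom)

image of 1: (1/2)x
image of x: (1/2)x^2
image of x^2: (1/2)x^3
image of x^3: (1/2)x^4
image of x^4: (1/2)x^5
image of x^5: (1/2)x^6
image of x^6: (1/2)x^7
each image's coordinates form column j of the matrix


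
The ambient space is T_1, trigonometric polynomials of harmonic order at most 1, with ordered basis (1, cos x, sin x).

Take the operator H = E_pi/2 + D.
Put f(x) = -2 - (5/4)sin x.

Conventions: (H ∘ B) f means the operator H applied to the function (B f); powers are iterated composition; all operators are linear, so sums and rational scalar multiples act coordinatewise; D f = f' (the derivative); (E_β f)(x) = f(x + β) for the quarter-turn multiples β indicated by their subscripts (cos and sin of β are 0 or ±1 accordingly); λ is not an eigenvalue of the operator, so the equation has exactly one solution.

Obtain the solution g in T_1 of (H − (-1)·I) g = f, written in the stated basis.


write g with unknown coordinates in the stated basis and equate coefficients in (H − (-1)·I) g = f
solving from the highest basis element down gives g = -1 + (1/2)cos x - (1/4)sin x
check: H g = -1 - (1/2)cos x - sin x
so H g − (-1)·g = -2 - (5/4)sin x = f ✓

g(x) = -1 + (1/2)cos x - (1/4)sin x


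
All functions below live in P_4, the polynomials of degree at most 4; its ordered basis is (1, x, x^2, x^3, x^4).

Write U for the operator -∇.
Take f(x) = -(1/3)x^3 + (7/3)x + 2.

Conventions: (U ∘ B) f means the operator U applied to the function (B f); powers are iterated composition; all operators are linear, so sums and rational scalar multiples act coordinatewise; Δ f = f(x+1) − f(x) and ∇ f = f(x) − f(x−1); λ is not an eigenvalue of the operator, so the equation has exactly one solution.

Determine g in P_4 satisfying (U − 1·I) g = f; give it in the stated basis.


write g with unknown coordinates in the stated basis and equate coefficients in (U − 1·I) g = f
solving from the highest basis element down gives g = (1/3)x^3 - x^2 + (2/3)x - 4
check: U g = -x^2 + 3x - 2
so U g − 1·g = -(1/3)x^3 + (7/3)x + 2 = f ✓

the image equals g(x) = (1/3)x^3 - x^2 + (2/3)x - 4


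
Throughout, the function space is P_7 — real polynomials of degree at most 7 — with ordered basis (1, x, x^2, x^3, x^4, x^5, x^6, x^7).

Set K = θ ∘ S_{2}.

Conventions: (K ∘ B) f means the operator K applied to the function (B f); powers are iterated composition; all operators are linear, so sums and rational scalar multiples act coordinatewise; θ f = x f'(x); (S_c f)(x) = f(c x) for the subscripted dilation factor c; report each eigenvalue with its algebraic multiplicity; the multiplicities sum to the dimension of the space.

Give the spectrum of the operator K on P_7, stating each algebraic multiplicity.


λ = 0 (multiplicity 1), λ = 2 (multiplicity 1), λ = 8 (multiplicity 1), λ = 24 (multiplicity 1), λ = 64 (multiplicity 1), λ = 160 (multiplicity 1), λ = 384 (multiplicity 1), λ = 896 (multiplicity 1)

image of 1: 0
image of x: 2x
image of x^2: 8x^2
image of x^3: 24x^3
image of x^4: 64x^4
image of x^5: 160x^5
image of x^6: 384x^6
image of x^7: 896x^7
the matrix is upper triangular; its diagonal is (0, 2, 8, 24, 64, 160, 384, 896)
for a triangular matrix the eigenvalues are the diagonal entries, with algebraic multiplicity their repetition count


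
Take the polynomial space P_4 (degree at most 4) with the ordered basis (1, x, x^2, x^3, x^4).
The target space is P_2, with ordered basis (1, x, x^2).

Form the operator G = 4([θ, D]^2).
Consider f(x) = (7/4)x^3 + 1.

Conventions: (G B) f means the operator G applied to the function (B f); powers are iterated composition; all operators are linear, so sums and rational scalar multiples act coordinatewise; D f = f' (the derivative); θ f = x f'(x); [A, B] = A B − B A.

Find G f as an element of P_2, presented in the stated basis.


the result is g(x) = 42x

D f = (21/4)x^2
θ D f = (21/2)x^2
θ f = (21/4)x^3
D θ f = (63/4)x^2
[θ, D] f = -(21/4)x^2
D [θ, D] f = -(21/2)x
θ D [θ, D] f = -(21/2)x
θ [θ, D] f = -(21/2)x^2
D θ [θ, D] f = -21x
[θ, D] [θ, D] f = (21/2)x
(4([θ, D]^2)) f = 42x


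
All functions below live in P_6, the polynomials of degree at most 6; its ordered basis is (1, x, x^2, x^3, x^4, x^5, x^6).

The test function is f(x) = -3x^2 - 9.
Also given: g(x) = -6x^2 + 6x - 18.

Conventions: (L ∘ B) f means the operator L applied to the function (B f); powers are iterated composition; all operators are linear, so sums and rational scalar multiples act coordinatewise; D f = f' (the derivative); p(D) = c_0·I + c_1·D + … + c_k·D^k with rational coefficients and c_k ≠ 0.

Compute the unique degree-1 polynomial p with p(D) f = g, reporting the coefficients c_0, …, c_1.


D^0 f = -3x^2 - 9
D^1 f = -6x
matching coefficients of g against c_0 f + c_1 Df + … from the top degree down determines the c_i
solution: c_0 = 2, c_1 = -1

c_0 = 2, c_1 = -1


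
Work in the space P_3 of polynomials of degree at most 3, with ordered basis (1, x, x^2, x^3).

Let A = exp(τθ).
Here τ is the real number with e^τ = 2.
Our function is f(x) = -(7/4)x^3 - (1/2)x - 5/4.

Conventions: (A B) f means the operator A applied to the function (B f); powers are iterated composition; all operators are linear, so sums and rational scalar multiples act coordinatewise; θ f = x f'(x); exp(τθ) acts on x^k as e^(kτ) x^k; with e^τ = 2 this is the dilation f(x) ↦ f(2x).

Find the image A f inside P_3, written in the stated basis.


exp(τθ) x^k = e^(kτ) x^k; with e^τ = 2 this sends x^k to 2^k x^k
x ↦ 2 x
x^3 ↦ 8 x^3
applying this coordinatewise to f: exp(τθ) f = -14x^3 - x - 5/4

the result is g(x) = -14x^3 - x - 5/4


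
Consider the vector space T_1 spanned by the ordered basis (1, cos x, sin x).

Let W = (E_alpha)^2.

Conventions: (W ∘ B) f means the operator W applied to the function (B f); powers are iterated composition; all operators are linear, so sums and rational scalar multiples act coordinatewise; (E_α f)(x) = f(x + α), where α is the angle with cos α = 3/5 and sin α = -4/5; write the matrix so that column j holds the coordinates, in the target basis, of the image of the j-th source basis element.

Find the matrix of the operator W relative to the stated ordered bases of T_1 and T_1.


image of 1: 1
image of cos x: -(7/25)cos x + (24/25)sin x
image of sin x: -(24/25)cos x - (7/25)sin x
each image's coordinates form column j of the matrix

the matrix is [[1, 0, 0]; [0, -7/25, -24/25]; [0, 24/25, -7/25]] (rows listed top to bottom)


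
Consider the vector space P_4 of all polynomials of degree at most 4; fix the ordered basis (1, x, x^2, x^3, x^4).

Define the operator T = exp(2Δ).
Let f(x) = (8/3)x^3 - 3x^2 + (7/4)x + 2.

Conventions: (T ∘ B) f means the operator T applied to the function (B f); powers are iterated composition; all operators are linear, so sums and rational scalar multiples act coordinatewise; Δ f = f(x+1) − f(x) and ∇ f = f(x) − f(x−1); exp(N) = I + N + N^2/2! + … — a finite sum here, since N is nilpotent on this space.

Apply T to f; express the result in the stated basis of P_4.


the result is g(x) = (8/3)x^3 + 13x^2 + (151/4)x + 277/6

order-1 term: 16x^2 + 4x + 17/6
order-2 term: 32x + 20
order-3 term: 64/3
the series for exp(2Δ) f terminates at order 3
exp(2Δ) f = (8/3)x^3 + 13x^2 + (151/4)x + 277/6


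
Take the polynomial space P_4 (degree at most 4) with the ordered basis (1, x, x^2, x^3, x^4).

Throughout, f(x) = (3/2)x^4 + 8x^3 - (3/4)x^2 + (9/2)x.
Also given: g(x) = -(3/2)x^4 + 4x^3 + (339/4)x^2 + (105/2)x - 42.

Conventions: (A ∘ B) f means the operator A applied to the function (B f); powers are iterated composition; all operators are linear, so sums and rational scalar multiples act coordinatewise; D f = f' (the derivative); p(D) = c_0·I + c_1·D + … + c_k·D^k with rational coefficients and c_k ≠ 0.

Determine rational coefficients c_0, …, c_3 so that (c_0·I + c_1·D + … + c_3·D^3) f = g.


D^0 f = (3/2)x^4 + 8x^3 - (3/4)x^2 + (9/2)x
D^1 f = 6x^3 + 24x^2 - (3/2)x + 9/2
D^2 f = 18x^2 + 48x - 3/2
D^3 f = 36x + 48
matching coefficients of g against c_0 f + c_1 Df + … from the top degree down determines the c_i
solution: c_0 = -1, c_1 = 2, c_2 = 2, c_3 = -1

p(D) = -I + 2·D + 2·D^2 − D^3, i.e. c_0 = -1, c_1 = 2, c_2 = 2, c_3 = -1


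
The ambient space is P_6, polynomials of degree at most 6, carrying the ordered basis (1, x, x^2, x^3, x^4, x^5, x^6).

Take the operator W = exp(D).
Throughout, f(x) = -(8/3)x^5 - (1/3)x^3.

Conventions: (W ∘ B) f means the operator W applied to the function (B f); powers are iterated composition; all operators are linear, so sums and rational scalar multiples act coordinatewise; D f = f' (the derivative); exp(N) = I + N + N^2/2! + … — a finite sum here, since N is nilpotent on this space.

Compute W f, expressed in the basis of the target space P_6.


the image equals g(x) = -(8/3)x^5 - (40/3)x^4 - 27x^3 - (83/3)x^2 - (43/3)x - 3

order-1 term: -(40/3)x^4 - x^2
order-2 term: -(80/3)x^3 - x
order-3 term: -(80/3)x^2 - 1/3
order-4 term: -(40/3)x
order-5 term: -8/3
the series for exp(D) f terminates at order 5
exp(D) f = -(8/3)x^5 - (40/3)x^4 - 27x^3 - (83/3)x^2 - (43/3)x - 3


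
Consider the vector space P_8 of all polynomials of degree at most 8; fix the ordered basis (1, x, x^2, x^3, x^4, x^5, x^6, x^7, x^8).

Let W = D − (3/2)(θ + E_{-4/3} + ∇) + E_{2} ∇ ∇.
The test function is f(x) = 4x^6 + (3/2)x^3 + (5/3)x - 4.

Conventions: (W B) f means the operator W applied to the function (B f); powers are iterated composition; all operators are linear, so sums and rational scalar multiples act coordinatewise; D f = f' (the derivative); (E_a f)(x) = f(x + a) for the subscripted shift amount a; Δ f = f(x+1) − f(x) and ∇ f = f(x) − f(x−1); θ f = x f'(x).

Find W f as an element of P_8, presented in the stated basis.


the result is g(x) = -42x^6 + 36x^5 + 50x^4 + (5719/9)x^3 + (23483/36)x^2 + (90121/108)x + 234127/972

D f = 24x^5 + (9/2)x^2 + 5/3
θ f = 24x^6 + (9/2)x^3 + (5/3)x
E_{-4/3} f = 4x^6 - 32x^5 + (320/3)x^4 - (10159/54)x^3 + (4958/27)x^2 - (7409/81)x + 9256/729
∇ f = 24x^5 - 60x^4 + 80x^3 - (111/2)x^2 + (39/2)x - 5/6
(θ + E_{-4/3} + ∇) f = 28x^6 - 8x^5 + (140/3)x^4 - (2798/27)x^3 + (6919/54)x^2 - (11389/162)x + 17297/1458
(-(3/2)(θ + E_{-4/3} + ∇)) f = -42x^6 + 12x^5 - 70x^4 + (1399/9)x^3 - (6919/36)x^2 + (11389/108)x - 17297/972
∇ f = 24x^5 - 60x^4 + 80x^3 - (111/2)x^2 + (39/2)x - 5/6
∇ ∇ f = 120x^4 - 480x^3 + 840x^2 - 711x + 239
E_{2} ∇ ∇ f = 120x^4 + 480x^3 + 840x^2 + 729x + 257
(D − (3/2)(θ + E_{-4/3} + ∇) + E_{2} ∇ ∇) f = -42x^6 + 36x^5 + 50x^4 + (5719/9)x^3 + (23483/36)x^2 + (90121/108)x + 234127/972


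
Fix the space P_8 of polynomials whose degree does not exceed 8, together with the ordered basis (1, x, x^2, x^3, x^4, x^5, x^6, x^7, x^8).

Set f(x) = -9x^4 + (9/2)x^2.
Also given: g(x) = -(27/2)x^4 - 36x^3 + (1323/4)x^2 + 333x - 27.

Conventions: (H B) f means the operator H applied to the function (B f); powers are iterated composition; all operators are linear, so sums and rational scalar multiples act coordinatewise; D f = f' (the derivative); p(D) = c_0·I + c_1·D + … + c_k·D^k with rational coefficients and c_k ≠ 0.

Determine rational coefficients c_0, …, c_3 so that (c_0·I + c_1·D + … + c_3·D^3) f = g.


D^0 f = -9x^4 + (9/2)x^2
D^1 f = -36x^3 + 9x
D^2 f = -108x^2 + 9
D^3 f = -216x
matching coefficients of g against c_0 f + c_1 Df + … from the top degree down determines the c_i
solution: c_0 = 3/2, c_1 = 1, c_2 = -3, c_3 = -3/2

c_0 = 3/2, c_1 = 1, c_2 = -3, c_3 = -3/2


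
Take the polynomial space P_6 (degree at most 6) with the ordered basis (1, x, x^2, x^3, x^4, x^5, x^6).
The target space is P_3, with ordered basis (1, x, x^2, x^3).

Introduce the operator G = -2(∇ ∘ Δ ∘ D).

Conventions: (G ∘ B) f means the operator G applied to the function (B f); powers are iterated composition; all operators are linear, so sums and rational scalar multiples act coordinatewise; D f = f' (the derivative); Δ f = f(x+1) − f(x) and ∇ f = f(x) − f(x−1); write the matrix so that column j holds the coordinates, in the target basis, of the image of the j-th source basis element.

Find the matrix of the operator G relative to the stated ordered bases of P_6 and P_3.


the matrix is [[0, 0, 0, -12, 0, -20, 0]; [0, 0, 0, 0, -48, 0, -120]; [0, 0, 0, 0, 0, -120, 0]; [0, 0, 0, 0, 0, 0, -240]] (rows listed top to bottom)

image of 1: 0
image of x: 0
image of x^2: 0
image of x^3: -12
image of x^4: -48x
image of x^5: -120x^2 - 20
image of x^6: -240x^3 - 120x
each image's coordinates form column j of the matrix


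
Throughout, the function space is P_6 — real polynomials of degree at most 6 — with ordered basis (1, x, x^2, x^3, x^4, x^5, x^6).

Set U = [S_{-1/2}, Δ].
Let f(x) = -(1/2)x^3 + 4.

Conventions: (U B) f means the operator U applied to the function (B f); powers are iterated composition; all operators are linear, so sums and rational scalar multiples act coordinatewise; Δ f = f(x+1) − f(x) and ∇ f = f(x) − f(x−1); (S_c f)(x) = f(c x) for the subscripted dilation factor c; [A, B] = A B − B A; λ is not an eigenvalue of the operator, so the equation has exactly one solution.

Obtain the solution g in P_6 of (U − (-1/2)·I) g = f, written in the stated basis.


g(x) = -x^3 + (9/4)x^2 + (9/2)x - 53/8

write g with unknown coordinates in the stated basis and equate coefficients in (U − (-1/2)·I) g = f
solving from the highest basis element down gives g = -x^3 + (9/4)x^2 + (9/2)x - 53/8
check: U g = -(9/8)x^2 - (9/4)x + 117/16
so U g − (-1/2)·g = -(1/2)x^3 + 4 = f ✓


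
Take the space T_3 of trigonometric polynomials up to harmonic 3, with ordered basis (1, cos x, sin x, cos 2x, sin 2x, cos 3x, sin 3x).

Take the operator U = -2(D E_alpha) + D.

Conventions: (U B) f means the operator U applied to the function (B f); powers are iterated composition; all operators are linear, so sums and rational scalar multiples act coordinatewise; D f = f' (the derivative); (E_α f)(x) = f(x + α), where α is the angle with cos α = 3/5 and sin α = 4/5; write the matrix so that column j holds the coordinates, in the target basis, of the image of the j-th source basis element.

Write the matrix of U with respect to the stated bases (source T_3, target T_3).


the matrix is [[0, 0, 0, 0, 0, 0, 0]; [0, 8/5, -1/5, 0, 0, 0, 0]; [0, 1/5, 8/5, 0, 0, 0, 0]; [0, 0, 0, 96/25, 78/25, 0, 0]; [0, 0, 0, -78/25, 96/25, 0, 0]; [0, 0, 0, 0, 0, 264/125, 1077/125]; [0, 0, 0, 0, 0, -1077/125, 264/125]] (rows listed top to bottom)

image of 1: 0
image of cos x: (8/5)cos x + (1/5)sin x
image of sin x: -(1/5)cos x + (8/5)sin x
image of cos 2x: (96/25)cos 2x - (78/25)sin 2x
image of sin 2x: (78/25)cos 2x + (96/25)sin 2x
image of cos 3x: (264/125)cos 3x - (1077/125)sin 3x
image of sin 3x: (1077/125)cos 3x + (264/125)sin 3x
each image's coordinates form column j of the matrix


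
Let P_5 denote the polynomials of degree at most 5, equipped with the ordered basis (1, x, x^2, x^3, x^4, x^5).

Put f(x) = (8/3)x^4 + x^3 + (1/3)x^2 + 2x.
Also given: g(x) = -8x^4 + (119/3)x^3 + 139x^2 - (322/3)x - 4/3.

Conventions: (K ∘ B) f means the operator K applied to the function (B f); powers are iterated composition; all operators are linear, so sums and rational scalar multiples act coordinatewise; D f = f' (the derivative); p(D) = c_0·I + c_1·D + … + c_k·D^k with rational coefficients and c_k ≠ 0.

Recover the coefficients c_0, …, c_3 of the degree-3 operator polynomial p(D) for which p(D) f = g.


D^0 f = (8/3)x^4 + x^3 + (1/3)x^2 + 2x
D^1 f = (32/3)x^3 + 3x^2 + (2/3)x + 2
D^2 f = 32x^2 + 6x + 2/3
D^3 f = 64x + 6
matching coefficients of g against c_0 f + c_1 Df + … from the top degree down determines the c_i
solution: c_0 = -3, c_1 = 4, c_2 = 4, c_3 = -2

c_0 = -3, c_1 = 4, c_2 = 4, c_3 = -2


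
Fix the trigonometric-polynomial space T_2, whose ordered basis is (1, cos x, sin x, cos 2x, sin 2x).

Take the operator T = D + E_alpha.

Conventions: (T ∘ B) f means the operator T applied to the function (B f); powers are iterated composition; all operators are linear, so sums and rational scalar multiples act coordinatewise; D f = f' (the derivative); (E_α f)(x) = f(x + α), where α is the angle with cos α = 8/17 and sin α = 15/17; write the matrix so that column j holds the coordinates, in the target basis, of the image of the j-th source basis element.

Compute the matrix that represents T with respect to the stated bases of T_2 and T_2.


image of 1: 1
image of cos x: (8/17)cos x - (32/17)sin x
image of sin x: (32/17)cos x + (8/17)sin x
image of cos 2x: -(161/289)cos 2x - (818/289)sin 2x
image of sin 2x: (818/289)cos 2x - (161/289)sin 2x
each image's coordinates form column j of the matrix

the matrix is [[1, 0, 0, 0, 0]; [0, 8/17, 32/17, 0, 0]; [0, -32/17, 8/17, 0, 0]; [0, 0, 0, -161/289, 818/289]; [0, 0, 0, -818/289, -161/289]] (rows listed top to bottom)


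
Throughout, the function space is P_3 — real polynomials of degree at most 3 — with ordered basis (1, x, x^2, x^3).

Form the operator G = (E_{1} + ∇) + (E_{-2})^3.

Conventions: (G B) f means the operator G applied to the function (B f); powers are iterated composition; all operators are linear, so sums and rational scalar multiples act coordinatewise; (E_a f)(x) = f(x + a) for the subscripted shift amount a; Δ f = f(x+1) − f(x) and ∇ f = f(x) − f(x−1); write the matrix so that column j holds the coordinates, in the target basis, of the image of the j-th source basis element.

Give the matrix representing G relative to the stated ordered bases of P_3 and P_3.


the matrix is [[2, -4, 36, -214]; [0, 2, -8, 108]; [0, 0, 2, -12]; [0, 0, 0, 2]] (rows listed top to bottom)

image of 1: 2
image of x: 2x - 4
image of x^2: 2x^2 - 8x + 36
image of x^3: 2x^3 - 12x^2 + 108x - 214
each image's coordinates form column j of the matrix


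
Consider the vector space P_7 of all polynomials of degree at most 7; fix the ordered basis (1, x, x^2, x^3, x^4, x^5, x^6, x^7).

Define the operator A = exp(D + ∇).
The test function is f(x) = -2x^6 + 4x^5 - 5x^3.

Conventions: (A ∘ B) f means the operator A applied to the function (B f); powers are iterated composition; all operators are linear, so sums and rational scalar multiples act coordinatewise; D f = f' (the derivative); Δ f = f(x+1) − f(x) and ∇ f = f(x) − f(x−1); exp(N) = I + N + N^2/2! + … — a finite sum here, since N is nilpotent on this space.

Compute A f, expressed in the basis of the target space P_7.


order-1 term: -24x^5 + 70x^4 - 80x^3 + 40x^2 - 17x + 1
order-2 term: -120x^4 + 400x^3 - 570x^2 + 400x - 124
order-3 term: -320x^3 + 1040x^2 - 1320x + 630
order-4 term: -480x^2 + 1280x - 1000
order-5 term: -384x + 608
order-6 term: -128
the series for exp(D + ∇) f terminates at order 6
exp(D + ∇) f = -2x^6 - 20x^5 - 50x^4 - 5x^3 + 30x^2 - 41x - 13

the result is g(x) = -2x^6 - 20x^5 - 50x^4 - 5x^3 + 30x^2 - 41x - 13


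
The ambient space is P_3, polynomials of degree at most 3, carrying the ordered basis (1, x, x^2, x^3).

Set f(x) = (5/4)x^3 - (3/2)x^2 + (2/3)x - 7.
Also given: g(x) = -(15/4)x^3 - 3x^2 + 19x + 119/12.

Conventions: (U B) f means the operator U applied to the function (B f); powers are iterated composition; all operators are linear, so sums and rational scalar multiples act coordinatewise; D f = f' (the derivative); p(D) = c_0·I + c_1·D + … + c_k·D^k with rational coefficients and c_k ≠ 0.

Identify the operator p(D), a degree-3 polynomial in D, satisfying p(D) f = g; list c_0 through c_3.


D^0 f = (5/4)x^3 - (3/2)x^2 + (2/3)x - 7
D^1 f = (15/4)x^2 - 3x + 2/3
D^2 f = (15/2)x - 3
D^3 f = 15/2
matching coefficients of g against c_0 f + c_1 Df + … from the top degree down determines the c_i
solution: c_0 = -3, c_1 = -2, c_2 = 2, c_3 = -1/2

p(D) = -3·I − 2·D + 2·D^2 − (1/2)·D^3, i.e. c_0 = -3, c_1 = -2, c_2 = 2, c_3 = -1/2


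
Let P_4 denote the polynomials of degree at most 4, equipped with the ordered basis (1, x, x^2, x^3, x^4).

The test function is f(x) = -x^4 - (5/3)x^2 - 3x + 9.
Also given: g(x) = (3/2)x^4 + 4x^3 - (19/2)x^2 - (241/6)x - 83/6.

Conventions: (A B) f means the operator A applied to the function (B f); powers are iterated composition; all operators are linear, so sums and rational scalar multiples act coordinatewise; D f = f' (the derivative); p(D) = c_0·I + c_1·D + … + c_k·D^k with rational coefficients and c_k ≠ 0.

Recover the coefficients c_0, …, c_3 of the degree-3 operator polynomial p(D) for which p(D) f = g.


D^0 f = -x^4 - (5/3)x^2 - 3x + 9
D^1 f = -4x^3 - (10/3)x - 3
D^2 f = -12x^2 - 10/3
D^3 f = -24x
matching coefficients of g against c_0 f + c_1 Df + … from the top degree down determines the c_i
solution: c_0 = -3/2, c_1 = -1, c_2 = 1, c_3 = 2

p(D) = -(3/2)·I − D + D^2 + 2·D^3, i.e. c_0 = -3/2, c_1 = -1, c_2 = 1, c_3 = 2


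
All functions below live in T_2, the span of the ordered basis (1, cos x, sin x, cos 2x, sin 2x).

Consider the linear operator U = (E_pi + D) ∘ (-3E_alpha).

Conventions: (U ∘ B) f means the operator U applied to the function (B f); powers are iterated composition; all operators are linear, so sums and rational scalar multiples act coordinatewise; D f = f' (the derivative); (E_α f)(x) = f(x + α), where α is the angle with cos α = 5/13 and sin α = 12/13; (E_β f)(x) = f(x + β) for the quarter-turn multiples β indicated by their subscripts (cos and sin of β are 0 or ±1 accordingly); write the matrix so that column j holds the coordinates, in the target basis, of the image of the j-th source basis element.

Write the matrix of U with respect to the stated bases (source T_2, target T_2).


image of 1: -3
image of cos x: (51/13)cos x - (21/13)sin x
image of sin x: (21/13)cos x + (51/13)sin x
image of cos 2x: (1077/169)cos 2x - (354/169)sin 2x
image of sin 2x: (354/169)cos 2x + (1077/169)sin 2x
each image's coordinates form column j of the matrix

the matrix is [[-3, 0, 0, 0, 0]; [0, 51/13, 21/13, 0, 0]; [0, -21/13, 51/13, 0, 0]; [0, 0, 0, 1077/169, 354/169]; [0, 0, 0, -354/169, 1077/169]] (rows listed top to bottom)


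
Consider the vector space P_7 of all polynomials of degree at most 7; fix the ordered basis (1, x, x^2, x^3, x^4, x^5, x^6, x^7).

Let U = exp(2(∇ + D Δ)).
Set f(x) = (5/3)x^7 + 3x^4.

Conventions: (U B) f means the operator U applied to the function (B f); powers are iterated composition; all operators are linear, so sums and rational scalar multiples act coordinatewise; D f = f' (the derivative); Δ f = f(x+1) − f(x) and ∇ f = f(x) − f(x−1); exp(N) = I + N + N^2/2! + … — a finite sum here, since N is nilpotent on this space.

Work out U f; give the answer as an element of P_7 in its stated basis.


the image equals g(x) = (5/3)x^7 + (70/3)x^6 + 210x^5 + (4909/3)x^4 + (25622/3)x^3 + 30348x^2 + (208138/3)x + 222814/3

order-1 term: (70/3)x^6 + 70x^5 + (1400/3)x^4 + 374x^3 + 456x^2 + (638/3)x + 134/3
order-2 term: 140x^5 + 700x^4 + (13300/3)x^3 + 7772x^2 + (34172/3)x + 12304/3
order-3 term: (1400/3)x^4 + 2800x^3 + 15400x^2 + 28096x + 79672/3
order-4 term: (2800/3)x^3 + 5600x^2 + (70000/3)x + 28048
order-5 term: 1120x^2 + 5600x + 39200/3
order-6 term: (2240/3)x + 2240
order-7 term: 640/3
the series for exp(2(∇ + D Δ)) f terminates at order 7
exp(2(∇ + D Δ)) f = (5/3)x^7 + (70/3)x^6 + 210x^5 + (4909/3)x^4 + (25622/3)x^3 + 30348x^2 + (208138/3)x + 222814/3


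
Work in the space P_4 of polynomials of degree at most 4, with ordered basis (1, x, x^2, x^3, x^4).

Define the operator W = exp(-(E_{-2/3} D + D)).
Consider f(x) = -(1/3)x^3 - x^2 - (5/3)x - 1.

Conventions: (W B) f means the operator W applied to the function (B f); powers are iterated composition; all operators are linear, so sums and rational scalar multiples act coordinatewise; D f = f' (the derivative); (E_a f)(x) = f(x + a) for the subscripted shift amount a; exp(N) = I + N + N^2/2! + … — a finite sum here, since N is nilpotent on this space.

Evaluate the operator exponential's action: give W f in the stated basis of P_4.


order-1 term: 2x^2 + (8/3)x + 22/9
order-2 term: -4x - 4/3
order-3 term: 8/3
the series for exp(-(E_{-2/3} D + D)) f terminates at order 3
exp(-(E_{-2/3} D + D)) f = -(1/3)x^3 + x^2 - 3x + 25/9

the image equals g(x) = -(1/3)x^3 + x^2 - 3x + 25/9


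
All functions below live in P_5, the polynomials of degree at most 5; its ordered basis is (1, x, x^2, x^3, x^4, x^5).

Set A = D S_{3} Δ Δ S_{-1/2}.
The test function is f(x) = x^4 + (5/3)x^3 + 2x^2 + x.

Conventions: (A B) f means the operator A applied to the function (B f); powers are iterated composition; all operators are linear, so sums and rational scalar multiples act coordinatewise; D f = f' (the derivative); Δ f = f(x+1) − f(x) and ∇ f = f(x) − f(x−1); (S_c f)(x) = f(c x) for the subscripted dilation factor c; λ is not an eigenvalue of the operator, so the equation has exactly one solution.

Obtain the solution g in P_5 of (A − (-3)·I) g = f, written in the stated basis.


the image equals g(x) = (1/3)x^4 + (5/9)x^3 + (2/3)x^2 - (7/6)x - 1/12

write g with unknown coordinates in the stated basis and equate coefficients in (A − (-3)·I) g = f
solving from the highest basis element down gives g = (1/3)x^4 + (5/9)x^3 + (2/3)x^2 - (7/6)x - 1/12
check: A g = (9/2)x + 1/4
so A g − (-3)·g = x^4 + (5/3)x^3 + 2x^2 + x = f ✓


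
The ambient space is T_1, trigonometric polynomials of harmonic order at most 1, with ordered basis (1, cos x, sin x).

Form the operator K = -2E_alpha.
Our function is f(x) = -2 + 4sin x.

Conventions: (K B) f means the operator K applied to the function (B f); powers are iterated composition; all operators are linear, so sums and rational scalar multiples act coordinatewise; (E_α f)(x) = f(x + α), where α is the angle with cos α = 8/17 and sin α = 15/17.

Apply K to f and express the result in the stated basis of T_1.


the result is g(x) = 4 - (120/17)cos x - (64/17)sin x

E_alpha f = -2 + (60/17)cos x + (32/17)sin x
(-2E_alpha) f = 4 - (120/17)cos x - (64/17)sin x


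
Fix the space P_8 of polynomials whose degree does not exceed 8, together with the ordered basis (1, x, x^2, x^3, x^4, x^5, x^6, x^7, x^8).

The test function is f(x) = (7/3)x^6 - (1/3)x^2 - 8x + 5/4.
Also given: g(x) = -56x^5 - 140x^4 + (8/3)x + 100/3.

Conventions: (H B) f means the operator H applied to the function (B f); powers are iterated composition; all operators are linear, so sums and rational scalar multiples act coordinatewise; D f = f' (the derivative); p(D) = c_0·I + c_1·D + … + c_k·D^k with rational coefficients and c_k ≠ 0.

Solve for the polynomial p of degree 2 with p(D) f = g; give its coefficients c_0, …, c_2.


p(D) = -4·D − 2·D^2, i.e. c_0 = 0, c_1 = -4, c_2 = -2

D^0 f = (7/3)x^6 - (1/3)x^2 - 8x + 5/4
D^1 f = 14x^5 - (2/3)x - 8
D^2 f = 70x^4 - 2/3
matching coefficients of g against c_0 f + c_1 Df + … from the top degree down determines the c_i
solution: c_0 = 0, c_1 = -4, c_2 = -2


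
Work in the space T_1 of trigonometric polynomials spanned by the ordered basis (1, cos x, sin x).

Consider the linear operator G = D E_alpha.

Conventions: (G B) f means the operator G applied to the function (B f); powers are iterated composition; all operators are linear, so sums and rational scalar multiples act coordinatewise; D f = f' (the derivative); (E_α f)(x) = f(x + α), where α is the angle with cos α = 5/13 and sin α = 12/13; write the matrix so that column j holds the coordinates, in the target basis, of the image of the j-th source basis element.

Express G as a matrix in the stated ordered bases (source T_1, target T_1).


the matrix is [[0, 0, 0]; [0, -12/13, 5/13]; [0, -5/13, -12/13]] (rows listed top to bottom)

image of 1: 0
image of cos x: -(12/13)cos x - (5/13)sin x
image of sin x: (5/13)cos x - (12/13)sin x
each image's coordinates form column j of the matrix


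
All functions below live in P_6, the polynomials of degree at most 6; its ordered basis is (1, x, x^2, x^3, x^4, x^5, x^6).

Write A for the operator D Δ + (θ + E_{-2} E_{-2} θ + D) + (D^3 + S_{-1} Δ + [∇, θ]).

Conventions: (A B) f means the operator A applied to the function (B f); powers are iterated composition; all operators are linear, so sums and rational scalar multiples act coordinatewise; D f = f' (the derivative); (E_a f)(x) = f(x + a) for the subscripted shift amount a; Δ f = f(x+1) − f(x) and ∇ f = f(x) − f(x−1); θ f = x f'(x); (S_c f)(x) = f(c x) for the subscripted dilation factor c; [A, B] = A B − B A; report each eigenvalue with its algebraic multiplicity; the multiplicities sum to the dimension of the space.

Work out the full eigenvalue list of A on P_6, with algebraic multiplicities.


λ = 0 (multiplicity 1), λ = 2 (multiplicity 1), λ = 4 (multiplicity 1), λ = 6 (multiplicity 1), λ = 8 (multiplicity 1), λ = 10 (multiplicity 1), λ = 12 (multiplicity 1)

image of 1: 0
image of x: 2x - 1
image of x^2: 4x^2 - 14x + 33
image of x^3: 6x^3 - 27x^2 + 141x - 179
image of x^4: 8x^4 - 60x^3 + 390x^2 - 980x + 1025
image of x^5: 10x^5 - 85x^4 + 790x^3 - 3070x^2 + 6395x - 5109
image of x^6: 12x^6 - 138x^5 + 1455x^4 - 7460x^3 + 23055x^2 - 36810x + 24577
the matrix is upper triangular; its diagonal is (0, 2, 4, 6, 8, 10, 12)
for a triangular matrix the eigenvalues are the diagonal entries, with algebraic multiplicity their repetition count


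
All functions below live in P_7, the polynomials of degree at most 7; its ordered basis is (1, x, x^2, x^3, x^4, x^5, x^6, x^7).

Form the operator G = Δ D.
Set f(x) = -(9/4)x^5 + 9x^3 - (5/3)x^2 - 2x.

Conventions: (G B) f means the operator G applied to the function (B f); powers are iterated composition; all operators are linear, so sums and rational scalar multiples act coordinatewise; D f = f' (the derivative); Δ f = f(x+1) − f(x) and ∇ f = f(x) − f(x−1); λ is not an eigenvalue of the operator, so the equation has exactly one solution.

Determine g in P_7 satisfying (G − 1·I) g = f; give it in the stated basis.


write g with unknown coordinates in the stated basis and equate coefficients in (G − 1·I) g = f
solving from the highest basis element down gives g = (9/4)x^5 + 36x^3 + (415/6)x^2 + 263x + 3091/12
check: G g = 45x^3 + (135/2)x^2 + 261x + 3091/12
so G g − 1·g = -(9/4)x^5 + 9x^3 - (5/3)x^2 - 2x = f ✓

the image equals g(x) = (9/4)x^5 + 36x^3 + (415/6)x^2 + 263x + 3091/12


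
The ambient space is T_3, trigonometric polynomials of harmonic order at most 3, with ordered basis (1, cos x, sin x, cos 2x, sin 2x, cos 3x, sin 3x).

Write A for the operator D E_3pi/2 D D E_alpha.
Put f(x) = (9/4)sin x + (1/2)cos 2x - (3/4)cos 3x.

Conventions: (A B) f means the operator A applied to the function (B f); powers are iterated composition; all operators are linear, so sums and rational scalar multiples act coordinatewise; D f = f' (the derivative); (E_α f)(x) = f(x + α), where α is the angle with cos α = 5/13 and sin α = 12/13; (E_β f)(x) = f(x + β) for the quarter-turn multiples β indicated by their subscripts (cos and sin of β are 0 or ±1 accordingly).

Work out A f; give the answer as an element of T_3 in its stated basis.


E_alpha f = (27/13)cos x + (45/52)sin x - (119/338)cos 2x - (60/169)sin 2x + (6105/8788)cos 3x - (621/2197)sin 3x
D E_alpha f = (45/52)cos x - (27/13)sin x - (120/169)cos 2x + (119/169)sin 2x - (1863/2197)cos 3x - (18315/8788)sin 3x
D (D E_alpha) f = -(27/13)cos x - (45/52)sin x + (238/169)cos 2x + (240/169)sin 2x - (54945/8788)cos 3x + (5589/2197)sin 3x
E_3pi/2 D (D E_alpha) f = (45/52)cos x - (27/13)sin x - (238/169)cos 2x - (240/169)sin 2x + (5589/2197)cos 3x + (54945/8788)sin 3x
D E_3pi/2 D (D E_alpha) f = -(27/13)cos x - (45/52)sin x - (480/169)cos 2x + (476/169)sin 2x + (164835/8788)cos 3x - (16767/2197)sin 3x

the result is g(x) = -(27/13)cos x - (45/52)sin x - (480/169)cos 2x + (476/169)sin 2x + (164835/8788)cos 3x - (16767/2197)sin 3x
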